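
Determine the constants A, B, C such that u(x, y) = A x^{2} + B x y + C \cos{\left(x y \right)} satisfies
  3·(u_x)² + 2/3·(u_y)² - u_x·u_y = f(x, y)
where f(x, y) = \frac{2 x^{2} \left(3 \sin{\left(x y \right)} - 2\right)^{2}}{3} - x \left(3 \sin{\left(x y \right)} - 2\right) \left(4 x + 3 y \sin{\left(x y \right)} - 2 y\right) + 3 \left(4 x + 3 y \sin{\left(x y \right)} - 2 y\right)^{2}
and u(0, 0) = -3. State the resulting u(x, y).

Substitute the ansatz u = A x^{2} + B x y + C \cos{\left(x y \right)} into the left-hand side.
Derivatives of the ansatz:
  u_x = 2 A x + B y - C y \sin{\left(x y \right)}
  u_y = B x - C x \sin{\left(x y \right)}
Term by term:
  3·(u_x)² = 12 A^{2} x^{2} + 12 A B x y - 12 A C x y \sin{\left(x y \right)} + 3 B^{2} y^{2} - 6 B C y^{2} \sin{\left(x y \right)} + 3 C^{2} y^{2} \sin^{2}{\left(x y \right)}
  2/3·(u_y)² = \frac{2 B^{2} x^{2}}{3} - \frac{4 B C x^{2} \sin{\left(x y \right)}}{3} + \frac{2 C^{2} x^{2} \sin^{2}{\left(x y \right)}}{3}
  -u_x·u_y = - 2 A B x^{2} + 2 A C x^{2} \sin{\left(x y \right)} - B^{2} x y + 2 B C x y \sin{\left(x y \right)} - C^{2} x y \sin^{2}{\left(x y \right)}
So the left-hand side equals
  12 A^{2} x^{2} - 2 A B x^{2} + 12 A B x y + 2 A C x^{2} \sin{\left(x y \right)} - 12 A C x y \sin{\left(x y \right)} + \frac{2 B^{2} x^{2}}{3} - B^{2} x y + 3 B^{2} y^{2} - \frac{4 B C x^{2} \sin{\left(x y \right)}}{3} + 2 B C x y \sin{\left(x y \right)} - 6 B C y^{2} \sin{\left(x y \right)} + \frac{2 C^{2} x^{2} \sin^{2}{\left(x y \right)}}{3} - C^{2} x y \sin^{2}{\left(x y \right)} + 3 C^{2} y^{2} \sin^{2}{\left(x y \right)}
This must equal f(x, y) identically; expanded, f = 6 x^{2} \sin^{2}{\left(x y \right)} - 20 x^{2} \sin{\left(x y \right)} + \frac{176 x^{2}}{3} - 9 x y \sin^{2}{\left(x y \right)} + 84 x y \sin{\left(x y \right)} - 52 x y + 27 y^{2} \sin^{2}{\left(x y \right)} - 36 y^{2} \sin{\left(x y \right)} + 12 y^{2}.
Matching coefficients of the independent functions:
  [x^{2}]:  12 A^{2} - 2 A B + \frac{2 B^{2}}{3} = \frac{176}{3}
  [y^{2}]:  3 B^{2} = 12
  [x y]:  12 A B - B^{2} = -52
  [x^{2} \sin{\left(x y \right)}]:  2 A C - \frac{4 B C}{3} = -20
  [x^{2} \sin^{2}{\left(x y \right)}]:  \frac{2 C^{2}}{3} = 6
  [y^{2} \sin{\left(x y \right)}]:  - 6 B C = -36
  [y^{2} \sin^{2}{\left(x y \right)}]:  3 C^{2} = 27
  [x y \sin{\left(x y \right)}]:  - 12 A C + 2 B C = 84
  [x y \sin^{2}{\left(x y \right)}]:  - C^{2} = -9
These equations allow (A, B, C) = (-2, 2, 3) or (2, -2, -3).
Impose the point condition(s):
  u(0, 0) = -3  ⟹  C = -3
Only A = 2, B = -2, C = -3 satisfies everything.
Hence u(x, y) = 2 x^{2} - 2 x y - 3 \cos{\left(x y \right)}.

Answer: u(x, y) = 2 x^{2} - 2 x y - 3 \cos{\left(x y \right)}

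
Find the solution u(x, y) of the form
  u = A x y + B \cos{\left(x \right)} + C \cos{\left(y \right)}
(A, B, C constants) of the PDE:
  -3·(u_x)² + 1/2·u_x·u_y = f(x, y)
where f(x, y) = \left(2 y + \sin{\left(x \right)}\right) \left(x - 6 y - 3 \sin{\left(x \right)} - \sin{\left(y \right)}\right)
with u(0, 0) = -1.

Answer: u(x, y) = - 2 x y + \cos{\left(x \right)} - 2 \cos{\left(y \right)}

Derivation:
Substitute the ansatz u = A x y + B \cos{\left(x \right)} + C \cos{\left(y \right)} into the left-hand side.
Derivatives of the ansatz:
  u_x = A y - B \sin{\left(x \right)}
  u_y = A x - C \sin{\left(y \right)}
Term by term:
  -3·(u_x)² = - 3 A^{2} y^{2} + 6 A B y \sin{\left(x \right)} - 3 B^{2} \sin^{2}{\left(x \right)}
  1/2·u_x·u_y = \frac{A^{2} x y}{2} - \frac{A B x \sin{\left(x \right)}}{2} - \frac{A C y \sin{\left(y \right)}}{2} + \frac{B C \sin{\left(x \right)} \sin{\left(y \right)}}{2}
So the left-hand side equals
  \frac{A^{2} x y}{2} - 3 A^{2} y^{2} - \frac{A B x \sin{\left(x \right)}}{2} + 6 A B y \sin{\left(x \right)} - \frac{A C y \sin{\left(y \right)}}{2} - 3 B^{2} \sin^{2}{\left(x \right)} + \frac{B C \sin{\left(x \right)} \sin{\left(y \right)}}{2}
This must equal f(x, y) identically; expanded, f = 2 x y + x \sin{\left(x \right)} - 12 y^{2} - 12 y \sin{\left(x \right)} - 2 y \sin{\left(y \right)} - 3 \sin^{2}{\left(x \right)} - \sin{\left(x \right)} \sin{\left(y \right)}.
Matching coefficients of the independent functions:
  [y^{2}]:  - 3 A^{2} = -12
  [x y]:  \frac{A^{2}}{2} = 2
  [x \sin{\left(x \right)}]:  - \frac{A B}{2} = 1
  [y \sin{\left(x \right)}]:  6 A B = -12
  [y \sin{\left(y \right)}]:  - \frac{A C}{2} = -2
  [\sin{\left(x \right)} \sin{\left(y \right)}]:  \frac{B C}{2} = -1
  [\sin^{2}{\left(x \right)}]:  - 3 B^{2} = -3
These equations allow (A, B, C) = (-2, 1, -2) or (2, -1, 2).
Impose the point condition(s):
  u(0, 0) = -1  ⟹  B + C = -1
Only A = -2, B = 1, C = -2 satisfies everything.
Hence u(x, y) = - 2 x y + \cos{\left(x \right)} - 2 \cos{\left(y \right)}.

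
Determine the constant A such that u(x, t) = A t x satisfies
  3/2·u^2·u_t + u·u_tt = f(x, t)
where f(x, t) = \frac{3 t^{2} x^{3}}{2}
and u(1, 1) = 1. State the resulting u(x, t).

Substitute the ansatz u = A t x into the left-hand side.
Derivatives of the ansatz:
  u_t = A x
  u_tt = 0
Term by term:
  3/2·u^2·u_t = \frac{3 A^{3} t^{2} x^{3}}{2}
  u·u_tt = 0
So the left-hand side equals
  \frac{3 A^{3} t^{2} x^{3}}{2}
This must equal f(x, t) = \frac{3 t^{2} x^{3}}{2} identically.
Matching coefficients of the independent functions:
  [t^{2} x^{3}]:  \frac{3 A^{3}}{2} = \frac{3}{2}
Solving: A = 1.
Check against the point condition:
  u(1, 1) = 1  ⟹  A = 1  ✓
Hence u(x, t) = t x.

Answer: u(x, t) = t x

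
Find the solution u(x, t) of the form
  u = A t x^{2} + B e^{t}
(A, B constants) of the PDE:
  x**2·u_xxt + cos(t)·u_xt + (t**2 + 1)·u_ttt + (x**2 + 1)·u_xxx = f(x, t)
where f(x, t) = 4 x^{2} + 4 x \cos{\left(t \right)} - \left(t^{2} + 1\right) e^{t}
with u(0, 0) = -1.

Substitute the ansatz u = A t x^{2} + B e^{t} into the left-hand side.
Derivatives of the ansatz:
  u_xxt = 2 A
  u_xt = 2 A x
  u_ttt = B e^{t}
  u_xxx = 0
Term by term:
  x**2·u_xxt = 2 A x^{2}
  cos(t)·u_xt = 2 A x \cos{\left(t \right)}
  (t**2 + 1)·u_ttt = B t^{2} e^{t} + B e^{t}
  (x**2 + 1)·u_xxx = 0
So the left-hand side equals
  2 A x^{2} + 2 A x \cos{\left(t \right)} + B t^{2} e^{t} + B e^{t}
This must equal f(x, t) identically; expanded, f = - t^{2} e^{t} + 4 x^{2} + 4 x \cos{\left(t \right)} - e^{t}.
Matching coefficients of the independent functions:
  [x^{2}, x \cos{\left(t \right)}]:  2 A = 4
  [t^{2} e^{t}, e^{t}]:  B = -1
Solving: A = 2, B = -1.
Check against the point condition:
  u(0, 0) = -1  ⟹  B = -1  ✓
Hence u(x, t) = 2 t x^{2} - e^{t}.

Answer: u(x, t) = 2 t x^{2} - e^{t}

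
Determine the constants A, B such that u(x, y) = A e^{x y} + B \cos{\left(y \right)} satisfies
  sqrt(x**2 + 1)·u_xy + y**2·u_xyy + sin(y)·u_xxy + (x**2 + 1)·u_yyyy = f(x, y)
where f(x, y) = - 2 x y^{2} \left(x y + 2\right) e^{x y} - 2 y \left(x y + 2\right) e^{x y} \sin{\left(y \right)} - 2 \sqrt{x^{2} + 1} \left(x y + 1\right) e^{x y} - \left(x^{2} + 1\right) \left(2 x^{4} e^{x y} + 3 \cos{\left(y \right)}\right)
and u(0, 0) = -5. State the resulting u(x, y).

Substitute the ansatz u = A e^{x y} + B \cos{\left(y \right)} into the left-hand side.
Derivatives of the ansatz:
  u_xy = A x y e^{x y} + A e^{x y}
  u_xyy = A x^{2} y e^{x y} + 2 A x e^{x y}
  u_xxy = A x y^{2} e^{x y} + 2 A y e^{x y}
  u_yyyy = A x^{4} e^{x y} + B \cos{\left(y \right)}
Term by term:
  sqrt(x**2 + 1)·u_xy = A x y \sqrt{x^{2} + 1} e^{x y} + A \sqrt{x^{2} + 1} e^{x y}
  y**2·u_xyy = A x^{2} y^{3} e^{x y} + 2 A x y^{2} e^{x y}
  sin(y)·u_xxy = A x y^{2} e^{x y} \sin{\left(y \right)} + 2 A y e^{x y} \sin{\left(y \right)}
  (x**2 + 1)·u_yyyy = A x^{6} e^{x y} + A x^{4} e^{x y} + B x^{2} \cos{\left(y \right)} + B \cos{\left(y \right)}
So the left-hand side equals
  A x^{6} e^{x y} + A x^{4} e^{x y} + A x^{2} y^{3} e^{x y} + A x y^{2} e^{x y} \sin{\left(y \right)} + 2 A x y^{2} e^{x y} + A x y \sqrt{x^{2} + 1} e^{x y} + 2 A y e^{x y} \sin{\left(y \right)} + A \sqrt{x^{2} + 1} e^{x y} + B x^{2} \cos{\left(y \right)} + B \cos{\left(y \right)}
This must equal f(x, y) identically; expanded, f = - 2 x^{6} e^{x y} - 2 x^{4} e^{x y} - 2 x^{2} y^{3} e^{x y} - 3 x^{2} \cos{\left(y \right)} - 2 x y^{2} e^{x y} \sin{\left(y \right)} - 4 x y^{2} e^{x y} - 2 x y \sqrt{x^{2} + 1} e^{x y} - 4 y e^{x y} \sin{\left(y \right)} - 2 \sqrt{x^{2} + 1} e^{x y} - 3 \cos{\left(y \right)}.
Matching coefficients of the independent functions:
  [x^{2} \cos{\left(y \right)}, \cos{\left(y \right)}]:  B = -3
  [x^{4} e^{x y}, x^{6} e^{x y}, \sqrt{x^{2} + 1} e^{x y}, x^{2} y^{3} e^{x y}, …]:  A = -2
  [x y^{2} e^{x y}, y e^{x y} \sin{\left(y \right)}]:  2 A = -4
Solving: A = -2, B = -3.
Check against the point condition:
  u(0, 0) = -5  ⟹  A + B = -5  ✓
Hence u(x, y) = - 2 e^{x y} - 3 \cos{\left(y \right)}.

Answer: u(x, y) = - 2 e^{x y} - 3 \cos{\left(y \right)}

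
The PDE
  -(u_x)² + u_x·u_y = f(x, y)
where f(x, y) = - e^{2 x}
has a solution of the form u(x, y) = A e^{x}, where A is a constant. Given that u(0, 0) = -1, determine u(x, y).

Substitute the ansatz u = A e^{x} into the left-hand side.
Derivatives of the ansatz:
  u_x = A e^{x}
  u_y = 0
Term by term:
  -(u_x)² = - A^{2} e^{2 x}
  u_x·u_y = 0
So the left-hand side equals
  - A^{2} e^{2 x}
This must equal f(x, y) = - e^{2 x} identically.
Matching coefficients of the independent functions:
  [e^{2 x}]:  - A^{2} = -1
These equations allow (A) = (-1) or (1).
Impose the point condition(s):
  u(0, 0) = -1  ⟹  A = -1
Only A = -1 satisfies everything.
Hence u(x, y) = - e^{x}.

Answer: u(x, y) = - e^{x}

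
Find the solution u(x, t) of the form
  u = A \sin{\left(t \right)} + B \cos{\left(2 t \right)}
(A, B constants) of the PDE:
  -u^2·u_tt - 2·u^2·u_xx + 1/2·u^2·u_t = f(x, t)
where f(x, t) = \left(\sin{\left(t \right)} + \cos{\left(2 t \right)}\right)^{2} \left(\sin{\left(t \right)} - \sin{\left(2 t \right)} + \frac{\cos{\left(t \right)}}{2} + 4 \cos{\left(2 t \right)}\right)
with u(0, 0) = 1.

Substitute the ansatz u = A \sin{\left(t \right)} + B \cos{\left(2 t \right)} into the left-hand side.
Derivatives of the ansatz:
  u_tt = - A \sin{\left(t \right)} - 4 B \cos{\left(2 t \right)}
  u_xx = 0
  u_t = A \cos{\left(t \right)} - 2 B \sin{\left(2 t \right)}
Term by term:
  -u^2·u_tt = A^{3} \sin^{3}{\left(t \right)} + 6 A^{2} B \sin^{2}{\left(t \right)} \cos{\left(2 t \right)} + 9 A B^{2} \sin{\left(t \right)} \cos^{2}{\left(2 t \right)} + 4 B^{3} \cos^{3}{\left(2 t \right)}
  -2·u^2·u_xx = 0
  1/2·u^2·u_t = \frac{A^{3} \sin^{2}{\left(t \right)} \cos{\left(t \right)}}{2} - A^{2} B \sin^{2}{\left(t \right)} \sin{\left(2 t \right)} + A^{2} B \sin{\left(t \right)} \cos{\left(t \right)} \cos{\left(2 t \right)} - 2 A B^{2} \sin{\left(t \right)} \sin{\left(2 t \right)} \cos{\left(2 t \right)} + \frac{A B^{2} \cos{\left(t \right)} \cos^{2}{\left(2 t \right)}}{2} - B^{3} \sin{\left(2 t \right)} \cos^{2}{\left(2 t \right)}
So the left-hand side equals
  A^{3} \sin^{3}{\left(t \right)} + \frac{A^{3} \sin^{2}{\left(t \right)} \cos{\left(t \right)}}{2} - A^{2} B \sin^{2}{\left(t \right)} \sin{\left(2 t \right)} + 6 A^{2} B \sin^{2}{\left(t \right)} \cos{\left(2 t \right)} + A^{2} B \sin{\left(t \right)} \cos{\left(t \right)} \cos{\left(2 t \right)} - 2 A B^{2} \sin{\left(t \right)} \sin{\left(2 t \right)} \cos{\left(2 t \right)} + 9 A B^{2} \sin{\left(t \right)} \cos^{2}{\left(2 t \right)} + \frac{A B^{2} \cos{\left(t \right)} \cos^{2}{\left(2 t \right)}}{2} - B^{3} \sin{\left(2 t \right)} \cos^{2}{\left(2 t \right)} + 4 B^{3} \cos^{3}{\left(2 t \right)}
This must equal f(x, t) identically; expanded, f = \sin^{3}{\left(t \right)} - \sin^{2}{\left(t \right)} \sin{\left(2 t \right)} + \frac{\sin^{2}{\left(t \right)} \cos{\left(t \right)}}{2} + 6 \sin^{2}{\left(t \right)} \cos{\left(2 t \right)} - 2 \sin{\left(t \right)} \sin{\left(2 t \right)} \cos{\left(2 t \right)} + \sin{\left(t \right)} \cos{\left(t \right)} \cos{\left(2 t \right)} + 9 \sin{\left(t \right)} \cos^{2}{\left(2 t \right)} - \sin{\left(2 t \right)} \cos^{2}{\left(2 t \right)} + \frac{\cos{\left(t \right)} \cos^{2}{\left(2 t \right)}}{2} + 4 \cos^{3}{\left(2 t \right)}.
Matching coefficients of the independent functions:
  [\sin{\left(t \right)} \cos^{2}{\left(2 t \right)}]:  9 A B^{2} = 9
  [\sin^{2}{\left(t \right)} \sin{\left(2 t \right)}]:  - A^{2} B = -1
  [\sin^{2}{\left(t \right)} \cos{\left(t \right)}]:  \frac{A^{3}}{2} = \frac{1}{2}
  [\sin^{2}{\left(t \right)} \cos{\left(2 t \right)}]:  6 A^{2} B = 6
  [\sin{\left(2 t \right)} \cos^{2}{\left(2 t \right)}]:  - B^{3} = -1
  [\cos{\left(t \right)} \cos^{2}{\left(2 t \right)}]:  \frac{A B^{2}}{2} = \frac{1}{2}
  [\sin{\left(t \right)} \sin{\left(2 t \right)} \cos{\left(2 t \right)}]:  - 2 A B^{2} = -2
  [\sin{\left(t \right)} \cos{\left(t \right)} \cos{\left(2 t \right)}]:  A^{2} B = 1
  [\sin^{3}{\left(t \right)}]:  A^{3} = 1
  [\cos^{3}{\left(2 t \right)}]:  4 B^{3} = 4
Solving: A = 1, B = 1.
Check against the point condition:
  u(0, 0) = 1  ⟹  B = 1  ✓
Hence u(x, t) = \sin{\left(t \right)} + \cos{\left(2 t \right)}.

Answer: u(x, t) = \sin{\left(t \right)} + \cos{\left(2 t \right)}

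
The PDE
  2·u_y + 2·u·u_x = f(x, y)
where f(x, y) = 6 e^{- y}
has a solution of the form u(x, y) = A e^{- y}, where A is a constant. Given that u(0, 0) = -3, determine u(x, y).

Substitute the ansatz u = A e^{- y} into the left-hand side.
Derivatives of the ansatz:
  u_y = - A e^{- y}
  u_x = 0
Term by term:
  2·u_y = - 2 A e^{- y}
  2·u·u_x = 0
So the left-hand side equals
  - 2 A e^{- y}
This must equal f(x, y) = 6 e^{- y} identically.
Matching coefficients of the independent functions:
  [e^{- y}]:  - 2 A = 6
Solving: A = -3.
Check against the point condition:
  u(0, 0) = -3  ⟹  A = -3  ✓
Hence u(x, y) = - 3 e^{- y}.

Answer: u(x, y) = - 3 e^{- y}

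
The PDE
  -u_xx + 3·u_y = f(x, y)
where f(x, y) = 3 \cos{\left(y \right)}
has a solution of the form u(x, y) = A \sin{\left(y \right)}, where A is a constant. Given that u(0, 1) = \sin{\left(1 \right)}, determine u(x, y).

Substitute the ansatz u = A \sin{\left(y \right)} into the left-hand side.
Derivatives of the ansatz:
  u_xx = 0
  u_y = A \cos{\left(y \right)}
Term by term:
  -u_xx = 0
  3·u_y = 3 A \cos{\left(y \right)}
So the left-hand side equals
  3 A \cos{\left(y \right)}
This must equal f(x, y) = 3 \cos{\left(y \right)} identically.
Matching coefficients of the independent functions:
  [\cos{\left(y \right)}]:  3 A = 3
Solving: A = 1.
Check against the point condition:
  u(0, 1) = \sin{\left(1 \right)}  ⟹  A \sin{\left(1 \right)} = \sin{\left(1 \right)}  ✓
Hence u(x, y) = \sin{\left(y \right)}.

Answer: u(x, y) = \sin{\left(y \right)}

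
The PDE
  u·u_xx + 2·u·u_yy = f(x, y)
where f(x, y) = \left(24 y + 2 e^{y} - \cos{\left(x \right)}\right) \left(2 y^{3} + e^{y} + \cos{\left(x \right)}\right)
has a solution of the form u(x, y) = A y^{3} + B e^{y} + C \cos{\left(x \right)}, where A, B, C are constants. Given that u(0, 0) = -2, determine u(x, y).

Substitute the ansatz u = A y^{3} + B e^{y} + C \cos{\left(x \right)} into the left-hand side.
Derivatives of the ansatz:
  u_xx = - C \cos{\left(x \right)}
  u_yy = 6 A y + B e^{y}
Term by term:
  u·u_xx = - A C y^{3} \cos{\left(x \right)} - B C e^{y} \cos{\left(x \right)} - C^{2} \cos^{2}{\left(x \right)}
  2·u·u_yy = 12 A^{2} y^{4} + 2 A B y^{3} e^{y} + 12 A B y e^{y} + 12 A C y \cos{\left(x \right)} + 2 B^{2} e^{2 y} + 2 B C e^{y} \cos{\left(x \right)}
So the left-hand side equals
  12 A^{2} y^{4} + 2 A B y^{3} e^{y} + 12 A B y e^{y} - A C y^{3} \cos{\left(x \right)} + 12 A C y \cos{\left(x \right)} + 2 B^{2} e^{2 y} + B C e^{y} \cos{\left(x \right)} - C^{2} \cos^{2}{\left(x \right)}
This must equal f(x, y) identically; expanded, f = 48 y^{4} + 4 y^{3} e^{y} - 2 y^{3} \cos{\left(x \right)} + 24 y e^{y} + 24 y \cos{\left(x \right)} + 2 e^{2 y} + e^{y} \cos{\left(x \right)} - \cos^{2}{\left(x \right)}.
Matching coefficients of the independent functions:
  [y^{4}]:  12 A^{2} = 48
  [y e^{y}]:  12 A B = 24
  [y \cos{\left(x \right)}]:  12 A C = 24
  [y^{3} e^{y}]:  2 A B = 4
  [y^{3} \cos{\left(x \right)}]:  - A C = -2
  [e^{y} \cos{\left(x \right)}]:  B C = 1
  [e^{2 y}]:  2 B^{2} = 2
  [\cos^{2}{\left(x \right)}]:  - C^{2} = -1
These equations allow (A, B, C) = (-2, -1, -1) or (2, 1, 1).
Impose the point condition(s):
  u(0, 0) = -2  ⟹  B + C = -2
Only A = -2, B = -1, C = -1 satisfies everything.
Hence u(x, y) = - 2 y^{3} - e^{y} - \cos{\left(x \right)}.

Answer: u(x, y) = - 2 y^{3} - e^{y} - \cos{\left(x \right)}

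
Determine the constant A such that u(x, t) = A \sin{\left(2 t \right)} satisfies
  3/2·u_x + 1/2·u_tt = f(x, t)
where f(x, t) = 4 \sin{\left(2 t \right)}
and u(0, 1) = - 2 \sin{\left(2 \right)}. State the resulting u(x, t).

Answer: u(x, t) = - 2 \sin{\left(2 t \right)}

Derivation:
Substitute the ansatz u = A \sin{\left(2 t \right)} into the left-hand side.
Derivatives of the ansatz:
  u_x = 0
  u_tt = - 4 A \sin{\left(2 t \right)}
Term by term:
  3/2·u_x = 0
  1/2·u_tt = - 2 A \sin{\left(2 t \right)}
So the left-hand side equals
  - 2 A \sin{\left(2 t \right)}
This must equal f(x, t) = 4 \sin{\left(2 t \right)} identically.
Matching coefficients of the independent functions:
  [\sin{\left(2 t \right)}]:  - 2 A = 4
Solving: A = -2.
Check against the point condition:
  u(0, 1) = - 2 \sin{\left(2 \right)}  ⟹  A \sin{\left(2 \right)} = - 2 \sin{\left(2 \right)}  ✓
Hence u(x, t) = - 2 \sin{\left(2 t \right)}.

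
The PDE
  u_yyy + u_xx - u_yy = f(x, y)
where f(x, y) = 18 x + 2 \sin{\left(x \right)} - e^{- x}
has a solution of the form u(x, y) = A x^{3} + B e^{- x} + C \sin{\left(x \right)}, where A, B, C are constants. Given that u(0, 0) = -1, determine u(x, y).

Answer: u(x, y) = 3 x^{3} - 2 \sin{\left(x \right)} - e^{- x}

Derivation:
Substitute the ansatz u = A x^{3} + B e^{- x} + C \sin{\left(x \right)} into the left-hand side.
Derivatives of the ansatz:
  u_yyy = 0
  u_xx = 6 A x + B e^{- x} - C \sin{\left(x \right)}
  u_yy = 0
Term by term:
  u_yyy = 0
  u_xx = 6 A x + B e^{- x} - C \sin{\left(x \right)}
  -u_yy = 0
So the left-hand side equals
  6 A x + B e^{- x} - C \sin{\left(x \right)}
This must equal f(x, y) = 18 x + 2 \sin{\left(x \right)} - e^{- x} identically.
Matching coefficients of the independent functions:
  [x]:  6 A = 18
  [e^{- x}]:  B = -1
  [\sin{\left(x \right)}]:  - C = 2
Solving: A = 3, B = -1, C = -2.
Check against the point condition:
  u(0, 0) = -1  ⟹  B = -1  ✓
Hence u(x, y) = 3 x^{3} - 2 \sin{\left(x \right)} - e^{- x}.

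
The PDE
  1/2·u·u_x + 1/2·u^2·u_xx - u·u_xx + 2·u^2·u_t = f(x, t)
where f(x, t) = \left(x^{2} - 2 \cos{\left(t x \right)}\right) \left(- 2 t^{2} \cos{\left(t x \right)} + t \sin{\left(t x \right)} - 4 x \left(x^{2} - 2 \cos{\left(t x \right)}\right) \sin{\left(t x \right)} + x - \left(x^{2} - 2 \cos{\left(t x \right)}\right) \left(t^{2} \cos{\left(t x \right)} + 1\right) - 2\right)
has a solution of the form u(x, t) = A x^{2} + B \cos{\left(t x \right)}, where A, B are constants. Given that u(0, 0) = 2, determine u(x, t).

Substitute the ansatz u = A x^{2} + B \cos{\left(t x \right)} into the left-hand side.
Derivatives of the ansatz:
  u_x = 2 A x - B t \sin{\left(t x \right)}
  u_xx = 2 A - B t^{2} \cos{\left(t x \right)}
  u_t = - B x \sin{\left(t x \right)}
Term by term:
  1/2·u·u_x = A^{2} x^{3} - \frac{A B t x^{2} \sin{\left(t x \right)}}{2} + A B x \cos{\left(t x \right)} - \frac{B^{2} t \sin{\left(t x \right)} \cos{\left(t x \right)}}{2}
  1/2·u^2·u_xx = A^{3} x^{4} - \frac{A^{2} B t^{2} x^{4} \cos{\left(t x \right)}}{2} + 2 A^{2} B x^{2} \cos{\left(t x \right)} - A B^{2} t^{2} x^{2} \cos^{2}{\left(t x \right)} + A B^{2} \cos^{2}{\left(t x \right)} - \frac{B^{3} t^{2} \cos^{3}{\left(t x \right)}}{2}
  -u·u_xx = - 2 A^{2} x^{2} + A B t^{2} x^{2} \cos{\left(t x \right)} - 2 A B \cos{\left(t x \right)} + B^{2} t^{2} \cos^{2}{\left(t x \right)}
  2·u^2·u_t = - 2 A^{2} B x^{5} \sin{\left(t x \right)} - 4 A B^{2} x^{3} \sin{\left(t x \right)} \cos{\left(t x \right)} - 2 B^{3} x \sin{\left(t x \right)} \cos^{2}{\left(t x \right)}
So the left-hand side equals
  A^{3} x^{4} - \frac{A^{2} B t^{2} x^{4} \cos{\left(t x \right)}}{2} - 2 A^{2} B x^{5} \sin{\left(t x \right)} + 2 A^{2} B x^{2} \cos{\left(t x \right)} + A^{2} x^{3} - 2 A^{2} x^{2} - A B^{2} t^{2} x^{2} \cos^{2}{\left(t x \right)} - 4 A B^{2} x^{3} \sin{\left(t x \right)} \cos{\left(t x \right)} + A B^{2} \cos^{2}{\left(t x \right)} + A B t^{2} x^{2} \cos{\left(t x \right)} - \frac{A B t x^{2} \sin{\left(t x \right)}}{2} + A B x \cos{\left(t x \right)} - 2 A B \cos{\left(t x \right)} - \frac{B^{3} t^{2} \cos^{3}{\left(t x \right)}}{2} - 2 B^{3} x \sin{\left(t x \right)} \cos^{2}{\left(t x \right)} + B^{2} t^{2} \cos^{2}{\left(t x \right)} - \frac{B^{2} t \sin{\left(t x \right)} \cos{\left(t x \right)}}{2}
This must equal f(x, t) identically; expanded, f = - t^{2} x^{4} \cos{\left(t x \right)} + 4 t^{2} x^{2} \cos^{2}{\left(t x \right)} - 2 t^{2} x^{2} \cos{\left(t x \right)} - 4 t^{2} \cos^{3}{\left(t x \right)} + 4 t^{2} \cos^{2}{\left(t x \right)} + t x^{2} \sin{\left(t x \right)} - 2 t \sin{\left(t x \right)} \cos{\left(t x \right)} - 4 x^{5} \sin{\left(t x \right)} - x^{4} + 16 x^{3} \sin{\left(t x \right)} \cos{\left(t x \right)} + x^{3} + 4 x^{2} \cos{\left(t x \right)} - 2 x^{2} - 16 x \sin{\left(t x \right)} \cos^{2}{\left(t x \right)} - 2 x \cos{\left(t x \right)} - 4 \cos^{2}{\left(t x \right)} + 4 \cos{\left(t x \right)}.
Matching coefficients of the independent functions:
(each divided by its leading coefficient; functions giving the same equation are listed together)
  [x^{2}, x^{3}]:  A^{2} - 1 = 0
  [x^{4}]:  A^{3} + 1 = 0
  [t^{2} \cos^{2}{\left(t x \right)}, t \sin{\left(t x \right)} \cos{\left(t x \right)}]:  B^{2} - 4 = 0
  [t^{2} \cos^{3}{\left(t x \right)}, x \sin{\left(t x \right)} \cos^{2}{\left(t x \right)}]:  B^{3} - 8 = 0
  [x \cos{\left(t x \right)}, t x^{2} \sin{\left(t x \right)}, t^{2} x^{2} \cos{\left(t x \right)}, …]:  A B + 2 = 0
  [x^{2} \cos{\left(t x \right)}, x^{5} \sin{\left(t x \right)}, t^{2} x^{4} \cos{\left(t x \right)}]:  A^{2} B - 2 = 0
  [t^{2} x^{2} \cos^{2}{\left(t x \right)}, x^{3} \sin{\left(t x \right)} \cos{\left(t x \right)}, \cos^{2}{\left(t x \right)}]:  A B^{2} + 4 = 0
Solving: A = -1, B = 2.
Check against the point condition:
  u(0, 0) = 2  ⟹  B = 2  ✓
Hence u(x, t) = - x^{2} + 2 \cos{\left(t x \right)}.

Answer: u(x, t) = - x^{2} + 2 \cos{\left(t x \right)}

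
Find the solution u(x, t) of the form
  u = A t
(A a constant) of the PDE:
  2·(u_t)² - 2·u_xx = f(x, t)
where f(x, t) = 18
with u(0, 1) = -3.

Substitute the ansatz u = A t into the left-hand side.
Derivatives of the ansatz:
  u_t = A
  u_xx = 0
Term by term:
  2·(u_t)² = 2 A^{2}
  -2·u_xx = 0
So the left-hand side equals
  2 A^{2}
This must equal f(x, t) = 18 identically.
Matching coefficients of the independent functions:
  [constant term]:  2 A^{2} = 18
These equations allow (A) = (-3) or (3).
Impose the point condition(s):
  u(0, 1) = -3  ⟹  A = -3
Only A = -3 satisfies everything.
Hence u(x, t) = - 3 t.

Answer: u(x, t) = - 3 t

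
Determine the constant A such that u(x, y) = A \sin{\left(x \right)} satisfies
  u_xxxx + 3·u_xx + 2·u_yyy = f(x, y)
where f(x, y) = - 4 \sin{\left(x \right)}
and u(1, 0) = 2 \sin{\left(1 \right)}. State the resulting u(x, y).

Answer: u(x, y) = 2 \sin{\left(x \right)}

Derivation:
Substitute the ansatz u = A \sin{\left(x \right)} into the left-hand side.
Derivatives of the ansatz:
  u_xxxx = A \sin{\left(x \right)}
  u_xx = - A \sin{\left(x \right)}
  u_yyy = 0
Term by term:
  u_xxxx = A \sin{\left(x \right)}
  3·u_xx = - 3 A \sin{\left(x \right)}
  2·u_yyy = 0
So the left-hand side equals
  - 2 A \sin{\left(x \right)}
This must equal f(x, y) = - 4 \sin{\left(x \right)} identically.
Matching coefficients of the independent functions:
  [\sin{\left(x \right)}]:  - 2 A = -4
Solving: A = 2.
Check against the point condition:
  u(1, 0) = 2 \sin{\left(1 \right)}  ⟹  A \sin{\left(1 \right)} = 2 \sin{\left(1 \right)}  ✓
Hence u(x, y) = 2 \sin{\left(x \right)}.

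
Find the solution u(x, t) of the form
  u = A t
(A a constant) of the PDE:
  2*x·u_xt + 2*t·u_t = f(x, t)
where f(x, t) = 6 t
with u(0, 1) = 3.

Substitute the ansatz u = A t into the left-hand side.
Derivatives of the ansatz:
  u_xt = 0
  u_t = A
Term by term:
  2*x·u_xt = 0
  2*t·u_t = 2 A t
So the left-hand side equals
  2 A t
This must equal f(x, t) = 6 t identically.
Matching coefficients of the independent functions:
  [t]:  2 A = 6
Solving: A = 3.
Check against the point condition:
  u(0, 1) = 3  ⟹  A = 3  ✓
Hence u(x, t) = 3 t.

Answer: u(x, t) = 3 t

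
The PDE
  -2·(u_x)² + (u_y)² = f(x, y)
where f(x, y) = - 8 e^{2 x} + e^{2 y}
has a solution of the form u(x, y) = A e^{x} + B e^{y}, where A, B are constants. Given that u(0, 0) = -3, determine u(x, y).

Substitute the ansatz u = A e^{x} + B e^{y} into the left-hand side.
Derivatives of the ansatz:
  u_x = A e^{x}
  u_y = B e^{y}
Term by term:
  -2·(u_x)² = - 2 A^{2} e^{2 x}
  (u_y)² = B^{2} e^{2 y}
So the left-hand side equals
  - 2 A^{2} e^{2 x} + B^{2} e^{2 y}
This must equal f(x, y) = - 8 e^{2 x} + e^{2 y} identically.
Matching coefficients of the independent functions:
  [e^{2 x}]:  - 2 A^{2} = -8
  [e^{2 y}]:  B^{2} = 1
These equations allow (A, B) = (-2, -1) or (-2, 1) or (2, -1) or (2, 1).
Impose the point condition(s):
  u(0, 0) = -3  ⟹  A + B = -3
Only A = -2, B = -1 satisfies everything.
Hence u(x, y) = - 2 e^{x} - e^{y}.

Answer: u(x, y) = - 2 e^{x} - e^{y}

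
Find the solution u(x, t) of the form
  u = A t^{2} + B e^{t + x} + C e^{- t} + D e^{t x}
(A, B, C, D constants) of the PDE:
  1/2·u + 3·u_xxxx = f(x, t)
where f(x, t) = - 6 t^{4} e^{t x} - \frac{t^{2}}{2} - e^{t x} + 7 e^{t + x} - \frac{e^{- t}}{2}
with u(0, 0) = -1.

Substitute the ansatz u = A t^{2} + B e^{t + x} + C e^{- t} + D e^{t x} into the left-hand side.
Derivatives of the ansatz:
  u_xxxx = B e^{t} e^{x} + D t^{4} e^{t x}
Term by term:
  1/2·u = \frac{A t^{2}}{2} + \frac{B e^{t} e^{x}}{2} + \frac{C e^{- t}}{2} + \frac{D e^{t x}}{2}
  3·u_xxxx = 3 B e^{t} e^{x} + 3 D t^{4} e^{t x}
So the left-hand side equals
  \frac{A t^{2}}{2} + \frac{7 B e^{t} e^{x}}{2} + \frac{C e^{- t}}{2} + 3 D t^{4} e^{t x} + \frac{D e^{t x}}{2}
This must equal f(x, t) identically; expanded, f = - 6 t^{4} e^{t x} - \frac{t^{2}}{2} + 7 e^{t} e^{x} - e^{t x} - \frac{e^{- t}}{2}.
Matching coefficients of the independent functions:
  [t^{2}]:  \frac{A}{2} = - \frac{1}{2}
  [t^{4} e^{t x}]:  3 D = -6
  [e^{t} e^{x}]:  \frac{7 B}{2} = 7
  [e^{- t}]:  \frac{C}{2} = - \frac{1}{2}
  [e^{t x}]:  \frac{D}{2} = -1
Solving: A = -1, B = 2, C = -1, D = -2.
Check against the point condition:
  u(0, 0) = -1  ⟹  B + C + D = -1  ✓
Hence u(x, t) = - t^{2} - 2 e^{t x} + 2 e^{t + x} - e^{- t}.

Answer: u(x, t) = - t^{2} - 2 e^{t x} + 2 e^{t + x} - e^{- t}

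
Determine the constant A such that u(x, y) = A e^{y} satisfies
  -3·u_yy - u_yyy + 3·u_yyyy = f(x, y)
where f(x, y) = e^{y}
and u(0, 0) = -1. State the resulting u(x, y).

Answer: u(x, y) = - e^{y}

Derivation:
Substitute the ansatz u = A e^{y} into the left-hand side.
Derivatives of the ansatz:
  u_yy = A e^{y}
  u_yyy = A e^{y}
  u_yyyy = A e^{y}
Term by term:
  -3·u_yy = - 3 A e^{y}
  -u_yyy = - A e^{y}
  3·u_yyyy = 3 A e^{y}
So the left-hand side equals
  - A e^{y}
This must equal f(x, y) = e^{y} identically.
Matching coefficients of the independent functions:
  [e^{y}]:  - A = 1
Solving: A = -1.
Check against the point condition:
  u(0, 0) = -1  ⟹  A = -1  ✓
Hence u(x, y) = - e^{y}.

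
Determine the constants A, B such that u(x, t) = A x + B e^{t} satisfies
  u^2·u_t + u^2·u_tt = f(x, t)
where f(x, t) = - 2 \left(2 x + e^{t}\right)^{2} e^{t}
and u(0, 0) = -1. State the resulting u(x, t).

Answer: u(x, t) = - 2 x - e^{t}

Derivation:
Substitute the ansatz u = A x + B e^{t} into the left-hand side.
Derivatives of the ansatz:
  u_t = B e^{t}
  u_tt = B e^{t}
Term by term:
  u^2·u_t = A^{2} B x^{2} e^{t} + 2 A B^{2} x e^{2 t} + B^{3} e^{3 t}
  u^2·u_tt = A^{2} B x^{2} e^{t} + 2 A B^{2} x e^{2 t} + B^{3} e^{3 t}
So the left-hand side equals
  2 A^{2} B x^{2} e^{t} + 4 A B^{2} x e^{2 t} + 2 B^{3} e^{3 t}
This must equal f(x, t) identically; expanded, f = - 8 x^{2} e^{t} - 8 x e^{2 t} - 2 e^{3 t}.
Matching coefficients of the independent functions:
  [x e^{2 t}]:  4 A B^{2} = -8
  [x^{2} e^{t}]:  2 A^{2} B = -8
  [e^{3 t}]:  2 B^{3} = -2
Solving: A = -2, B = -1.
Check against the point condition:
  u(0, 0) = -1  ⟹  B = -1  ✓
Hence u(x, t) = - 2 x - e^{t}.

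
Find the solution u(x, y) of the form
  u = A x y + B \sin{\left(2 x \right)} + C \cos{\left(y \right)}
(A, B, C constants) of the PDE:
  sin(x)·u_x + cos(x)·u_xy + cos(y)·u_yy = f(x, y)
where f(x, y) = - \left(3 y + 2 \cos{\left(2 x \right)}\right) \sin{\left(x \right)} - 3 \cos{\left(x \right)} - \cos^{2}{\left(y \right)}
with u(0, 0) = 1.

Substitute the ansatz u = A x y + B \sin{\left(2 x \right)} + C \cos{\left(y \right)} into the left-hand side.
Derivatives of the ansatz:
  u_x = A y + 2 B \cos{\left(2 x \right)}
  u_xy = A
  u_yy = - C \cos{\left(y \right)}
Term by term:
  sin(x)·u_x = A y \sin{\left(x \right)} + 2 B \sin{\left(x \right)} \cos{\left(2 x \right)}
  cos(x)·u_xy = A \cos{\left(x \right)}
  cos(y)·u_yy = - C \cos^{2}{\left(y \right)}
So the left-hand side equals
  A y \sin{\left(x \right)} + A \cos{\left(x \right)} + 2 B \sin{\left(x \right)} \cos{\left(2 x \right)} - C \cos^{2}{\left(y \right)}
This must equal f(x, y) identically; expanded, f = - 3 y \sin{\left(x \right)} - 2 \sin{\left(x \right)} \cos{\left(2 x \right)} - 3 \cos{\left(x \right)} - \cos^{2}{\left(y \right)}.
Matching coefficients of the independent functions:
  [y \sin{\left(x \right)}, \cos{\left(x \right)}]:  A = -3
  [\sin{\left(x \right)} \cos{\left(2 x \right)}]:  2 B = -2
  [\cos^{2}{\left(y \right)}]:  - C = -1
Solving: A = -3, B = -1, C = 1.
Check against the point condition:
  u(0, 0) = 1  ⟹  C = 1  ✓
Hence u(x, y) = - 3 x y - \sin{\left(2 x \right)} + \cos{\left(y \right)}.

Answer: u(x, y) = - 3 x y - \sin{\left(2 x \right)} + \cos{\left(y \right)}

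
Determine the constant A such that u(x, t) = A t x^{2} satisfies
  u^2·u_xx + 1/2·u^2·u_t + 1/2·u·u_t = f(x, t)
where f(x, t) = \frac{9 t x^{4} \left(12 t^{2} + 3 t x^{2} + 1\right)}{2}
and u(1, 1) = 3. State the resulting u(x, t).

Answer: u(x, t) = 3 t x^{2}

Derivation:
Substitute the ansatz u = A t x^{2} into the left-hand side.
Derivatives of the ansatz:
  u_xx = 2 A t
  u_t = A x^{2}
Term by term:
  u^2·u_xx = 2 A^{3} t^{3} x^{4}
  1/2·u^2·u_t = \frac{A^{3} t^{2} x^{6}}{2}
  1/2·u·u_t = \frac{A^{2} t x^{4}}{2}
So the left-hand side equals
  2 A^{3} t^{3} x^{4} + \frac{A^{3} t^{2} x^{6}}{2} + \frac{A^{2} t x^{4}}{2}
This must equal f(x, t) identically; expanded, f = 54 t^{3} x^{4} + \frac{27 t^{2} x^{6}}{2} + \frac{9 t x^{4}}{2}.
Matching coefficients of the independent functions:
  [t x^{4}]:  \frac{A^{2}}{2} = \frac{9}{2}
  [t^{2} x^{6}]:  \frac{A^{3}}{2} = \frac{27}{2}
  [t^{3} x^{4}]:  2 A^{3} = 54
Solving: A = 3.
Check against the point condition:
  u(1, 1) = 3  ⟹  A = 3  ✓
Hence u(x, t) = 3 t x^{2}.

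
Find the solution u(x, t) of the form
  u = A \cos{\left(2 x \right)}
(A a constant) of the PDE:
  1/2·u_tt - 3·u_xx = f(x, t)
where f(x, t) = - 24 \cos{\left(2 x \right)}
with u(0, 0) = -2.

Answer: u(x, t) = - 2 \cos{\left(2 x \right)}

Derivation:
Substitute the ansatz u = A \cos{\left(2 x \right)} into the left-hand side.
Derivatives of the ansatz:
  u_tt = 0
  u_xx = - 4 A \cos{\left(2 x \right)}
Term by term:
  1/2·u_tt = 0
  -3·u_xx = 12 A \cos{\left(2 x \right)}
So the left-hand side equals
  12 A \cos{\left(2 x \right)}
This must equal f(x, t) = - 24 \cos{\left(2 x \right)} identically.
Matching coefficients of the independent functions:
  [\cos{\left(2 x \right)}]:  12 A = -24
Solving: A = -2.
Check against the point condition:
  u(0, 0) = -2  ⟹  A = -2  ✓
Hence u(x, t) = - 2 \cos{\left(2 x \right)}.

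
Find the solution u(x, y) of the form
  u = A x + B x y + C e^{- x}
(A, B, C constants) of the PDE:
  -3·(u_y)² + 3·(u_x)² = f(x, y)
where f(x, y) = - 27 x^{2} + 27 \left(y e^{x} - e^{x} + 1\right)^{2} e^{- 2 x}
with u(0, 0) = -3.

Substitute the ansatz u = A x + B x y + C e^{- x} into the left-hand side.
Derivatives of the ansatz:
  u_y = B x
  u_x = A + B y - C e^{- x}
Term by term:
  -3·(u_y)² = - 3 B^{2} x^{2}
  3·(u_x)² = 3 A^{2} + 6 A B y - 6 A C e^{- x} + 3 B^{2} y^{2} - 6 B C y e^{- x} + 3 C^{2} e^{- 2 x}
So the left-hand side equals
  3 A^{2} + 6 A B y - 6 A C e^{- x} - 3 B^{2} x^{2} + 3 B^{2} y^{2} - 6 B C y e^{- x} + 3 C^{2} e^{- 2 x}
This must equal f(x, y) identically; expanded, f = - 27 x^{2} + 27 y^{2} - 54 y + 54 y e^{- x} + 27 - 54 e^{- x} + 27 e^{- 2 x}.
Matching coefficients of the independent functions:
  [constant term]:  3 A^{2} = 27
  [x^{2}]:  - 3 B^{2} = -27
  [y]:  6 A B = -54
  [y^{2}]:  3 B^{2} = 27
  [y e^{- x}]:  - 6 B C = 54
  [e^{- 2 x}]:  3 C^{2} = 27
  [e^{- x}]:  - 6 A C = -54
These equations allow (A, B, C) = (-3, 3, -3) or (3, -3, 3).
Impose the point condition(s):
  u(0, 0) = -3  ⟹  C = -3
Only A = -3, B = 3, C = -3 satisfies everything.
Hence u(x, y) = 3 x y - 3 x - 3 e^{- x}.

Answer: u(x, y) = 3 x y - 3 x - 3 e^{- x}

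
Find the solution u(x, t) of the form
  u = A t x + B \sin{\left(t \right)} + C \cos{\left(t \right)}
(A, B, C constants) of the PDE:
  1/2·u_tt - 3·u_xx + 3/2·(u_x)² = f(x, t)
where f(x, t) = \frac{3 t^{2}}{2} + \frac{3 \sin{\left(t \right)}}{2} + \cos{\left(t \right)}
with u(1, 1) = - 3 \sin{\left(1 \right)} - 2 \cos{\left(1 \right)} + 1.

Substitute the ansatz u = A t x + B \sin{\left(t \right)} + C \cos{\left(t \right)} into the left-hand side.
Derivatives of the ansatz:
  u_tt = - B \sin{\left(t \right)} - C \cos{\left(t \right)}
  u_xx = 0
  u_x = A t
Term by term:
  1/2·u_tt = - \frac{B \sin{\left(t \right)}}{2} - \frac{C \cos{\left(t \right)}}{2}
  -3·u_xx = 0
  3/2·(u_x)² = \frac{3 A^{2} t^{2}}{2}
So the left-hand side equals
  \frac{3 A^{2} t^{2}}{2} - \frac{B \sin{\left(t \right)}}{2} - \frac{C \cos{\left(t \right)}}{2}
This must equal f(x, t) = \frac{3 t^{2}}{2} + \frac{3 \sin{\left(t \right)}}{2} + \cos{\left(t \right)} identically.
Matching coefficients of the independent functions:
  [t^{2}]:  \frac{3 A^{2}}{2} = \frac{3}{2}
  [\sin{\left(t \right)}]:  - \frac{B}{2} = \frac{3}{2}
  [\cos{\left(t \right)}]:  - \frac{C}{2} = 1
These equations allow (A, B, C) = (-1, -3, -2) or (1, -3, -2).
Impose the point condition(s):
  u(1, 1) = - 3 \sin{\left(1 \right)} - 2 \cos{\left(1 \right)} + 1  ⟹  A + B \sin{\left(1 \right)} + C \cos{\left(1 \right)} = - 3 \sin{\left(1 \right)} - 2 \cos{\left(1 \right)} + 1
Only A = 1, B = -3, C = -2 satisfies everything.
Hence u(x, t) = t x - 3 \sin{\left(t \right)} - 2 \cos{\left(t \right)}.

Answer: u(x, t) = t x - 3 \sin{\left(t \right)} - 2 \cos{\left(t \right)}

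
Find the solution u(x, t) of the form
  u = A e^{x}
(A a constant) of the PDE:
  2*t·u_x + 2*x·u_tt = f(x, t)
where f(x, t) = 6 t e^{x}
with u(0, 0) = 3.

Answer: u(x, t) = 3 e^{x}

Derivation:
Substitute the ansatz u = A e^{x} into the left-hand side.
Derivatives of the ansatz:
  u_x = A e^{x}
  u_tt = 0
Term by term:
  2*t·u_x = 2 A t e^{x}
  2*x·u_tt = 0
So the left-hand side equals
  2 A t e^{x}
This must equal f(x, t) = 6 t e^{x} identically.
Matching coefficients of the independent functions:
  [t e^{x}]:  2 A = 6
Solving: A = 3.
Check against the point condition:
  u(0, 0) = 3  ⟹  A = 3  ✓
Hence u(x, t) = 3 e^{x}.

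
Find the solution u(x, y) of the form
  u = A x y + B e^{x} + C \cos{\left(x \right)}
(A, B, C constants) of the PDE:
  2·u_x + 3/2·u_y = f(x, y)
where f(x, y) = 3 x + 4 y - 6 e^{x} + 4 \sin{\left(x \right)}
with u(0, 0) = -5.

Answer: u(x, y) = 2 x y - 3 e^{x} - 2 \cos{\left(x \right)}

Derivation:
Substitute the ansatz u = A x y + B e^{x} + C \cos{\left(x \right)} into the left-hand side.
Derivatives of the ansatz:
  u_x = A y + B e^{x} - C \sin{\left(x \right)}
  u_y = A x
Term by term:
  2·u_x = 2 A y + 2 B e^{x} - 2 C \sin{\left(x \right)}
  3/2·u_y = \frac{3 A x}{2}
So the left-hand side equals
  \frac{3 A x}{2} + 2 A y + 2 B e^{x} - 2 C \sin{\left(x \right)}
This must equal f(x, y) = 3 x + 4 y - 6 e^{x} + 4 \sin{\left(x \right)} identically.
Matching coefficients of the independent functions:
  [x]:  \frac{3 A}{2} = 3
  [y]:  2 A = 4
  [e^{x}]:  2 B = -6
  [\sin{\left(x \right)}]:  - 2 C = 4
Solving: A = 2, B = -3, C = -2.
Check against the point condition:
  u(0, 0) = -5  ⟹  B + C = -5  ✓
Hence u(x, y) = 2 x y - 3 e^{x} - 2 \cos{\left(x \right)}.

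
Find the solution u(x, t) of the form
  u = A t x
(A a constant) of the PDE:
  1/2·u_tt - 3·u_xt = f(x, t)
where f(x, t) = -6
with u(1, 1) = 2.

Answer: u(x, t) = 2 t x

Derivation:
Substitute the ansatz u = A t x into the left-hand side.
Derivatives of the ansatz:
  u_tt = 0
  u_xt = A
Term by term:
  1/2·u_tt = 0
  -3·u_xt = - 3 A
So the left-hand side equals
  - 3 A
This must equal f(x, t) = -6 identically.
Matching coefficients of the independent functions:
  [constant term]:  - 3 A = -6
Solving: A = 2.
Check against the point condition:
  u(1, 1) = 2  ⟹  A = 2  ✓
Hence u(x, t) = 2 t x.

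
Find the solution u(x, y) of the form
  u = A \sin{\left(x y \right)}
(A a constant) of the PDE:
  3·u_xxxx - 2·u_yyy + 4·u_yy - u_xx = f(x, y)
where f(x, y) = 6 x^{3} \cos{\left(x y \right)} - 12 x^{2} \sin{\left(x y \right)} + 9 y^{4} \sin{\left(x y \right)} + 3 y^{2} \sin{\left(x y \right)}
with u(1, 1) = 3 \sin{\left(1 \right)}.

Substitute the ansatz u = A \sin{\left(x y \right)} into the left-hand side.
Derivatives of the ansatz:
  u_xxxx = A y^{4} \sin{\left(x y \right)}
  u_yyy = - A x^{3} \cos{\left(x y \right)}
  u_yy = - A x^{2} \sin{\left(x y \right)}
  u_xx = - A y^{2} \sin{\left(x y \right)}
Term by term:
  3·u_xxxx = 3 A y^{4} \sin{\left(x y \right)}
  -2·u_yyy = 2 A x^{3} \cos{\left(x y \right)}
  4·u_yy = - 4 A x^{2} \sin{\left(x y \right)}
  -u_xx = A y^{2} \sin{\left(x y \right)}
So the left-hand side equals
  2 A x^{3} \cos{\left(x y \right)} - 4 A x^{2} \sin{\left(x y \right)} + 3 A y^{4} \sin{\left(x y \right)} + A y^{2} \sin{\left(x y \right)}
This must equal f(x, y) = 6 x^{3} \cos{\left(x y \right)} - 12 x^{2} \sin{\left(x y \right)} + 9 y^{4} \sin{\left(x y \right)} + 3 y^{2} \sin{\left(x y \right)} identically.
Matching coefficients of the independent functions:
  [x^{2} \sin{\left(x y \right)}]:  - 4 A = -12
  [x^{3} \cos{\left(x y \right)}]:  2 A = 6
  [y^{2} \sin{\left(x y \right)}]:  A = 3
  [y^{4} \sin{\left(x y \right)}]:  3 A = 9
Solving: A = 3.
Check against the point condition:
  u(1, 1) = 3 \sin{\left(1 \right)}  ⟹  A \sin{\left(1 \right)} = 3 \sin{\left(1 \right)}  ✓
Hence u(x, y) = 3 \sin{\left(x y \right)}.

Answer: u(x, y) = 3 \sin{\left(x y \right)}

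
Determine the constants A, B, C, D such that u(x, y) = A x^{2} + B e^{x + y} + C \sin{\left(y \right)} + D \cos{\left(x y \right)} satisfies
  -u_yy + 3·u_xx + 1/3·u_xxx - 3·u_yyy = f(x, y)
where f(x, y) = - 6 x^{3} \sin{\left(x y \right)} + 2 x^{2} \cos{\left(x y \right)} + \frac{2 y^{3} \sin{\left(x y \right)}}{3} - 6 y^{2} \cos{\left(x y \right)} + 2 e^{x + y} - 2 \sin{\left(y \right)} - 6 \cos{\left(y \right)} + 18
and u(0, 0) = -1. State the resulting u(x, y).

Answer: u(x, y) = 3 x^{2} - 3 e^{x + y} - 2 \sin{\left(y \right)} + 2 \cos{\left(x y \right)}

Derivation:
Substitute the ansatz u = A x^{2} + B e^{x + y} + C \sin{\left(y \right)} + D \cos{\left(x y \right)} into the left-hand side.
Derivatives of the ansatz:
  u_yy = B e^{x} e^{y} - C \sin{\left(y \right)} - D x^{2} \cos{\left(x y \right)}
  u_xx = 2 A + B e^{x} e^{y} - D y^{2} \cos{\left(x y \right)}
  u_xxx = B e^{x} e^{y} + D y^{3} \sin{\left(x y \right)}
  u_yyy = B e^{x} e^{y} - C \cos{\left(y \right)} + D x^{3} \sin{\left(x y \right)}
Term by term:
  -u_yy = - B e^{x} e^{y} + C \sin{\left(y \right)} + D x^{2} \cos{\left(x y \right)}
  3·u_xx = 6 A + 3 B e^{x} e^{y} - 3 D y^{2} \cos{\left(x y \right)}
  1/3·u_xxx = \frac{B e^{x} e^{y}}{3} + \frac{D y^{3} \sin{\left(x y \right)}}{3}
  -3·u_yyy = - 3 B e^{x} e^{y} + 3 C \cos{\left(y \right)} - 3 D x^{3} \sin{\left(x y \right)}
So the left-hand side equals
  6 A - \frac{2 B e^{x} e^{y}}{3} + C \sin{\left(y \right)} + 3 C \cos{\left(y \right)} - 3 D x^{3} \sin{\left(x y \right)} + D x^{2} \cos{\left(x y \right)} + \frac{D y^{3} \sin{\left(x y \right)}}{3} - 3 D y^{2} \cos{\left(x y \right)}
This must equal f(x, y) identically; expanded, f = - 6 x^{3} \sin{\left(x y \right)} + 2 x^{2} \cos{\left(x y \right)} + \frac{2 y^{3} \sin{\left(x y \right)}}{3} - 6 y^{2} \cos{\left(x y \right)} + 2 e^{x} e^{y} - 2 \sin{\left(y \right)} - 6 \cos{\left(y \right)} + 18.
Matching coefficients of the independent functions:
  [constant term]:  6 A = 18
  [x^{2} \cos{\left(x y \right)}]:  D = 2
  [x^{3} \sin{\left(x y \right)}, y^{2} \cos{\left(x y \right)}]:  - 3 D = -6
  [y^{3} \sin{\left(x y \right)}]:  \frac{D}{3} = \frac{2}{3}
  [e^{x} e^{y}]:  - \frac{2 B}{3} = 2
  [\sin{\left(y \right)}]:  C = -2
  [\cos{\left(y \right)}]:  3 C = -6
Solving: A = 3, B = -3, C = -2, D = 2.
Check against the point condition:
  u(0, 0) = -1  ⟹  B + D = -1  ✓
Hence u(x, y) = 3 x^{2} - 3 e^{x + y} - 2 \sin{\left(y \right)} + 2 \cos{\left(x y \right)}.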